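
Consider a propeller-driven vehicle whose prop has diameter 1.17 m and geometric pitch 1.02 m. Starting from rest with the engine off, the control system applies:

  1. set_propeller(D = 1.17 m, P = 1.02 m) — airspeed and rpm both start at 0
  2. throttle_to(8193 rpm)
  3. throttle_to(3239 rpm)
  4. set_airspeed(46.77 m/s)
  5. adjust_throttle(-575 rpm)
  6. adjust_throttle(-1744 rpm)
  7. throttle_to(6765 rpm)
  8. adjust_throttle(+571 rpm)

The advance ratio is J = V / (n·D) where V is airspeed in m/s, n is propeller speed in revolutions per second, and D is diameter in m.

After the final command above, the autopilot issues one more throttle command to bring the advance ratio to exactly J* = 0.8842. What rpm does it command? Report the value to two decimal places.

rpm = 2712.58

set_propeller: D = 1.17 m, P = 1.02 m (p = P/D = 0.871795); state ← (V=0, rpm=0)
throttle_to(8193): rpm ← 8193
throttle_to(3239): rpm ← 3239
set_airspeed(46.77): V ← 46.77 m/s
adjust_throttle(-575): rpm ← 3239 -575 = 2664
adjust_throttle(-1744): rpm ← 2664 -1744 = 920
throttle_to(6765): rpm ← 6765
adjust_throttle(+571): rpm ← 6765 +571 = 7336
final state: V = 46.77 m/s, rpm = 7336 → n = rpm/60 = 122.266667 rev/s
target J* = 0.8842; solve J* = V/(n·D) for n: n = V/(J*·D) = 46.77/(0.8842 × 1.17) = 45.209635 rev/s
rpm = 60·n = 2712.578080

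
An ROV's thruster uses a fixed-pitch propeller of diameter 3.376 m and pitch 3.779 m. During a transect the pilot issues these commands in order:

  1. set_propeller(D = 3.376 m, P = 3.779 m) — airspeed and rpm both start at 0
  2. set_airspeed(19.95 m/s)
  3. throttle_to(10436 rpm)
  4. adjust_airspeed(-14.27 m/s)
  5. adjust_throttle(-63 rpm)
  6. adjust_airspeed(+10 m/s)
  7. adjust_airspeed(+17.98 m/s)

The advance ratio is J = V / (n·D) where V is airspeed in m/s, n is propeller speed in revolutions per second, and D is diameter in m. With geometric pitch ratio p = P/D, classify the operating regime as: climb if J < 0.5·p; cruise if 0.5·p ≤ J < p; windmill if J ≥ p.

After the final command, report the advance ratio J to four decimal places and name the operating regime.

J = 0.0577, regime = climb

set_propeller: D = 3.376 m, P = 3.779 m (p = P/D = 1.119372); state ← (V=0, rpm=0)
set_airspeed(19.95): V ← 19.95 m/s
throttle_to(10436): rpm ← 10436
adjust_airspeed(-14.27): V ← 19.95 -14.27 = 5.68 m/s
adjust_throttle(-63): rpm ← 10436 -63 = 10373
adjust_airspeed(+10): V ← 5.68 +10 = 15.68 m/s
adjust_airspeed(+17.98): V ← 15.68 +17.98 = 33.66 m/s
final state: V = 33.66 m/s, rpm = 10373 → n = rpm/60 = 172.883333 rev/s
J = V / (n·D) = 33.66 / (172.883333 × 3.376) = 0.057671
regime bands: climb J<0.5597 | cruise [0.5597, 1.1194) | windmill J≥1.1194
J = 0.0577 → climb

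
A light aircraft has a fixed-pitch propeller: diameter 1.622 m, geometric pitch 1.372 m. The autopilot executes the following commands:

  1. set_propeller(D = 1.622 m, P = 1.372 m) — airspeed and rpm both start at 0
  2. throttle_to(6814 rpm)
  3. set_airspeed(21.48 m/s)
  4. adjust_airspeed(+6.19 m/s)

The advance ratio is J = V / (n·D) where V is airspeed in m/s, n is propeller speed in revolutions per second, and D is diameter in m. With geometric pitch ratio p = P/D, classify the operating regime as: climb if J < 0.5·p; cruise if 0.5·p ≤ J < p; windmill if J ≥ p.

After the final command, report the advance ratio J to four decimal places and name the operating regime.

set_propeller: D = 1.622 m, P = 1.372 m (p = P/D = 0.845869); state ← (V=0, rpm=0)
throttle_to(6814): rpm ← 6814
set_airspeed(21.48): V ← 21.48 m/s
adjust_airspeed(+6.19): V ← 21.48 +6.19 = 27.67 m/s
final state: V = 27.67 m/s, rpm = 6814 → n = rpm/60 = 113.566667 rev/s
J = V / (n·D) = 27.67 / (113.566667 × 1.622) = 0.150213
regime bands: climb J<0.4229 | cruise [0.4229, 0.8459) | windmill J≥0.8459
J = 0.1502 → climb

J = 0.1502, regime = climb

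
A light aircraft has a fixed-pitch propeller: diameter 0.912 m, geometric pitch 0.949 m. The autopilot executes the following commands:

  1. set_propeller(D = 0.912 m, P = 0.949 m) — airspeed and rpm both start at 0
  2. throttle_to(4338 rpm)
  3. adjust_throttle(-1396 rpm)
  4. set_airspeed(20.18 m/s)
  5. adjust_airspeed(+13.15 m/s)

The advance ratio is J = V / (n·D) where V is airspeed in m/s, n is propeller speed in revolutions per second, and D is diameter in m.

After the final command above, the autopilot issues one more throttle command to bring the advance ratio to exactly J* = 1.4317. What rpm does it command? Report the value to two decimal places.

set_propeller: D = 0.912 m, P = 0.949 m (p = P/D = 1.040570); state ← (V=0, rpm=0)
throttle_to(4338): rpm ← 4338
adjust_throttle(-1396): rpm ← 4338 -1396 = 2942
set_airspeed(20.18): V ← 20.18 m/s
adjust_airspeed(+13.15): V ← 20.18 +13.15 = 33.33 m/s
final state: V = 33.33 m/s, rpm = 2942 → n = rpm/60 = 49.033333 rev/s
target J* = 1.4317; solve J* = V/(n·D) for n: n = V/(J*·D) = 33.33/(1.4317 × 0.912) = 25.526334 rev/s
rpm = 60·n = 1531.580050

rpm = 1531.58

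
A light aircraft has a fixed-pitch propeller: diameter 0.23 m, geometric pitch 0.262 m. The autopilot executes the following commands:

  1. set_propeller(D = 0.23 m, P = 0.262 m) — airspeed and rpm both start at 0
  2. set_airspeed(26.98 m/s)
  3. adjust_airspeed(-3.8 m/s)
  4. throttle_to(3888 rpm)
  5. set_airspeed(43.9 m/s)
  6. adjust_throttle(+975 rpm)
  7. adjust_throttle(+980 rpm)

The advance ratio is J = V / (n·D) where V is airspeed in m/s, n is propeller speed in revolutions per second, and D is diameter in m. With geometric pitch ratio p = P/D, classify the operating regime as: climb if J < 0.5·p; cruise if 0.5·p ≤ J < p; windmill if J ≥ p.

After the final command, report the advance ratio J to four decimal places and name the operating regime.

J = 1.9600, regime = windmill

set_propeller: D = 0.23 m, P = 0.262 m (p = P/D = 1.139130); state ← (V=0, rpm=0)
set_airspeed(26.98): V ← 26.98 m/s
adjust_airspeed(-3.8): V ← 26.98 -3.8 = 23.18 m/s
throttle_to(3888): rpm ← 3888
set_airspeed(43.9): V ← 43.9 m/s
adjust_throttle(+975): rpm ← 3888 +975 = 4863
adjust_throttle(+980): rpm ← 4863 +980 = 5843
final state: V = 43.9 m/s, rpm = 5843 → n = rpm/60 = 97.383333 rev/s
J = V / (n·D) = 43.9 / (97.383333 × 0.23) = 1.959982
regime bands: climb J<0.5696 | cruise [0.5696, 1.1391) | windmill J≥1.1391
J = 1.9600 → windmill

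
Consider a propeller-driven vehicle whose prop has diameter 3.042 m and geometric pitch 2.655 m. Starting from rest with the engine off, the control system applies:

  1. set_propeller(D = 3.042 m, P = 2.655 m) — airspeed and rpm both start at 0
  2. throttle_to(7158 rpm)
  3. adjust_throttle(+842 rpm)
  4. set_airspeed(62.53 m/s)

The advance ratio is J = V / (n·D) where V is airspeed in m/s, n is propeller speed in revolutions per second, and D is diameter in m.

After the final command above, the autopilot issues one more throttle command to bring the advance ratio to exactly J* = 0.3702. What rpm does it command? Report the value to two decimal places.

rpm = 3331.53

set_propeller: D = 3.042 m, P = 2.655 m (p = P/D = 0.872781); state ← (V=0, rpm=0)
throttle_to(7158): rpm ← 7158
adjust_throttle(+842): rpm ← 7158 +842 = 8000
set_airspeed(62.53): V ← 62.53 m/s
final state: V = 62.53 m/s, rpm = 8000 → n = rpm/60 = 133.333333 rev/s
target J* = 0.3702; solve J* = V/(n·D) for n: n = V/(J*·D) = 62.53/(0.3702 × 3.042) = 55.525542 rev/s
rpm = 60·n = 3331.532505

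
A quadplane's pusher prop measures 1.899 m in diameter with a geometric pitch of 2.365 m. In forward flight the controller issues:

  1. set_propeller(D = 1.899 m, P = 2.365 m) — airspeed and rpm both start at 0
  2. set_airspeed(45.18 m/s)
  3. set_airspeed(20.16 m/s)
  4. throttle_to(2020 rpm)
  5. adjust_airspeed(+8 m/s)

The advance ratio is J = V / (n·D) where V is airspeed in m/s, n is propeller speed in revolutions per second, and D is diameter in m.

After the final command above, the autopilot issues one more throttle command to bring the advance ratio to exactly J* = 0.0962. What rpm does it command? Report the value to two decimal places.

rpm = 9248.77

set_propeller: D = 1.899 m, P = 2.365 m (p = P/D = 1.245392); state ← (V=0, rpm=0)
set_airspeed(45.18): V ← 45.18 m/s
set_airspeed(20.16): V ← 20.16 m/s
throttle_to(2020): rpm ← 2020
adjust_airspeed(+8): V ← 20.16 +8 = 28.16 m/s
final state: V = 28.16 m/s, rpm = 2020 → n = rpm/60 = 33.666667 rev/s
target J* = 0.0962; solve J* = V/(n·D) for n: n = V/(J*·D) = 28.16/(0.0962 × 1.899) = 154.146126 rev/s
rpm = 60·n = 9248.767543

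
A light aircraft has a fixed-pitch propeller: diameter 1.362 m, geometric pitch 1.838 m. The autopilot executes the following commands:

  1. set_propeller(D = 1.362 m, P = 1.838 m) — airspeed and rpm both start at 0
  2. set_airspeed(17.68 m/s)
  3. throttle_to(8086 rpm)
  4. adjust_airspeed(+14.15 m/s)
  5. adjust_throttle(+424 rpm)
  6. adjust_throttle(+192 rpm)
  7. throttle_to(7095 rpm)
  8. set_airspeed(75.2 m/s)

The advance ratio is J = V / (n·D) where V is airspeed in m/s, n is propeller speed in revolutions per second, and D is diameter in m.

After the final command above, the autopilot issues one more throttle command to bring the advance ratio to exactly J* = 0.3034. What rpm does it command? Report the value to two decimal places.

rpm = 10918.84

set_propeller: D = 1.362 m, P = 1.838 m (p = P/D = 1.349486); state ← (V=0, rpm=0)
set_airspeed(17.68): V ← 17.68 m/s
throttle_to(8086): rpm ← 8086
adjust_airspeed(+14.15): V ← 17.68 +14.15 = 31.83 m/s
adjust_throttle(+424): rpm ← 8086 +424 = 8510
adjust_throttle(+192): rpm ← 8510 +192 = 8702
throttle_to(7095): rpm ← 7095
set_airspeed(75.2): V ← 75.2 m/s
final state: V = 75.2 m/s, rpm = 7095 → n = rpm/60 = 118.250000 rev/s
target J* = 0.3034; solve J* = V/(n·D) for n: n = V/(J*·D) = 75.2/(0.3034 × 1.362) = 181.980627 rev/s
rpm = 60·n = 10918.837608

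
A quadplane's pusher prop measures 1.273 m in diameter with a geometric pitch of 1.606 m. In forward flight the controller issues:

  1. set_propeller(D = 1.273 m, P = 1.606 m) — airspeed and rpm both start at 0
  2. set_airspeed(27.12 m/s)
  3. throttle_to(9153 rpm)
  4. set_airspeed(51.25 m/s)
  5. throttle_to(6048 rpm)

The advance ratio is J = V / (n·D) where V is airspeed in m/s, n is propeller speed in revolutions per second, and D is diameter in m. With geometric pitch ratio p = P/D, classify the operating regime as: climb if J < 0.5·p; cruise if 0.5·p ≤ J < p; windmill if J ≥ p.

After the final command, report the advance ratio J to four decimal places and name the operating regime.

set_propeller: D = 1.273 m, P = 1.606 m (p = P/D = 1.261587); state ← (V=0, rpm=0)
set_airspeed(27.12): V ← 27.12 m/s
throttle_to(9153): rpm ← 9153
set_airspeed(51.25): V ← 51.25 m/s
throttle_to(6048): rpm ← 6048
final state: V = 51.25 m/s, rpm = 6048 → n = rpm/60 = 100.800000 rev/s
J = V / (n·D) = 51.25 / (100.800000 × 1.273) = 0.399397
regime bands: climb J<0.6308 | cruise [0.6308, 1.2616) | windmill J≥1.2616
J = 0.3994 → climb

J = 0.3994, regime = climb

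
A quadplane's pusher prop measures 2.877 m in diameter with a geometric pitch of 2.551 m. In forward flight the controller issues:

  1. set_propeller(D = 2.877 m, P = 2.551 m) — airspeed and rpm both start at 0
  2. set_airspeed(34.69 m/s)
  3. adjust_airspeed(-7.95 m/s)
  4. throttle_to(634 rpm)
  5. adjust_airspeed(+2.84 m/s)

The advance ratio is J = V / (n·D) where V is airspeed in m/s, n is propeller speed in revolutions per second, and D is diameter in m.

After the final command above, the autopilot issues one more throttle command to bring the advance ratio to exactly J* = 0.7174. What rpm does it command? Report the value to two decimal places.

set_propeller: D = 2.877 m, P = 2.551 m (p = P/D = 0.886688); state ← (V=0, rpm=0)
set_airspeed(34.69): V ← 34.69 m/s
adjust_airspeed(-7.95): V ← 34.69 -7.95 = 26.74 m/s
throttle_to(634): rpm ← 634
adjust_airspeed(+2.84): V ← 26.74 +2.84 = 29.58 m/s
final state: V = 29.58 m/s, rpm = 634 → n = rpm/60 = 10.566667 rev/s
target J* = 0.7174; solve J* = V/(n·D) for n: n = V/(J*·D) = 29.58/(0.7174 × 2.877) = 14.331674 rev/s
rpm = 60·n = 859.900469

rpm = 859.90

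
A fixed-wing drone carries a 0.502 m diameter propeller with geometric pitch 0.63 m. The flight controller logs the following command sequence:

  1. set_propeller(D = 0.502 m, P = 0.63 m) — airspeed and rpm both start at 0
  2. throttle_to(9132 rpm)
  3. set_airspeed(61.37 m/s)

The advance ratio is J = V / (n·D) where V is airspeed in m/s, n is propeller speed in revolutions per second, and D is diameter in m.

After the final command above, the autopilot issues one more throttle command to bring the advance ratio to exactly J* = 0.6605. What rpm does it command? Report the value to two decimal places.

set_propeller: D = 0.502 m, P = 0.63 m (p = P/D = 1.254980); state ← (V=0, rpm=0)
throttle_to(9132): rpm ← 9132
set_airspeed(61.37): V ← 61.37 m/s
final state: V = 61.37 m/s, rpm = 9132 → n = rpm/60 = 152.200000 rev/s
target J* = 0.6605; solve J* = V/(n·D) for n: n = V/(J*·D) = 61.37/(0.6605 × 0.502) = 185.088563 rev/s
rpm = 60·n = 11105.313794

rpm = 11105.31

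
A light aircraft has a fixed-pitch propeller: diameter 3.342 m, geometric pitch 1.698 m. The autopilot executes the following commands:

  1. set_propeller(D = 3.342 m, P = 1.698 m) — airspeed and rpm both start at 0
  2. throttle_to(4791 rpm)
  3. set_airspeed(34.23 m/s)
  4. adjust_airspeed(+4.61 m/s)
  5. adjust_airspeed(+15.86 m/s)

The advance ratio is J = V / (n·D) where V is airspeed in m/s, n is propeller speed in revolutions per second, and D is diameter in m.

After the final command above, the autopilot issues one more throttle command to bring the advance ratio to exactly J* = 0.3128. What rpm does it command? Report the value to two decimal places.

set_propeller: D = 3.342 m, P = 1.698 m (p = P/D = 0.508079); state ← (V=0, rpm=0)
throttle_to(4791): rpm ← 4791
set_airspeed(34.23): V ← 34.23 m/s
adjust_airspeed(+4.61): V ← 34.23 +4.61 = 38.84 m/s
adjust_airspeed(+15.86): V ← 38.84 +15.86 = 54.7 m/s
final state: V = 54.7 m/s, rpm = 4791 → n = rpm/60 = 79.850000 rev/s
target J* = 0.3128; solve J* = V/(n·D) for n: n = V/(J*·D) = 54.7/(0.3128 × 3.342) = 52.325590 rev/s
rpm = 60·n = 3139.535418

rpm = 3139.54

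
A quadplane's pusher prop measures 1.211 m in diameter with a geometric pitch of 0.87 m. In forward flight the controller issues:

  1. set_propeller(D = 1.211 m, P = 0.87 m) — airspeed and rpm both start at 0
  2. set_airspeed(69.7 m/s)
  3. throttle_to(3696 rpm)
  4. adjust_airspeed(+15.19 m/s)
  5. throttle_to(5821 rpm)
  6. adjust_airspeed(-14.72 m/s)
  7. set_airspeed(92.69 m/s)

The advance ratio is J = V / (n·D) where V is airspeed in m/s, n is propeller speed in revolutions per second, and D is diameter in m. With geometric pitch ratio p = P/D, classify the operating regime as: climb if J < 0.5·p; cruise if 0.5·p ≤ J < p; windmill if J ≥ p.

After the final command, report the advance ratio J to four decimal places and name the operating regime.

J = 0.7889, regime = windmill

set_propeller: D = 1.211 m, P = 0.87 m (p = P/D = 0.718415); state ← (V=0, rpm=0)
set_airspeed(69.7): V ← 69.7 m/s
throttle_to(3696): rpm ← 3696
adjust_airspeed(+15.19): V ← 69.7 +15.19 = 84.89 m/s
throttle_to(5821): rpm ← 5821
adjust_airspeed(-14.72): V ← 84.89 -14.72 = 70.17 m/s
set_airspeed(92.69): V ← 92.69 m/s
final state: V = 92.69 m/s, rpm = 5821 → n = rpm/60 = 97.016667 rev/s
J = V / (n·D) = 92.69 / (97.016667 × 1.211) = 0.788937
regime bands: climb J<0.3592 | cruise [0.3592, 0.7184) | windmill J≥0.7184
J = 0.7889 → windmill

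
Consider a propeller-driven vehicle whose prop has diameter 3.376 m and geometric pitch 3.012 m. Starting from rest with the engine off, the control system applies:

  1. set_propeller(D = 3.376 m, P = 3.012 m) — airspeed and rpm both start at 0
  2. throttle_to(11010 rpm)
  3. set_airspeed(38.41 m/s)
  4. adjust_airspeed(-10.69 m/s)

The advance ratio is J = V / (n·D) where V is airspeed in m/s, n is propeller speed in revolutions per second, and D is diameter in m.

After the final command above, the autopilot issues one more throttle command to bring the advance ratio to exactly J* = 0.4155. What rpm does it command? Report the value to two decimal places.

rpm = 1185.69

set_propeller: D = 3.376 m, P = 3.012 m (p = P/D = 0.892180); state ← (V=0, rpm=0)
throttle_to(11010): rpm ← 11010
set_airspeed(38.41): V ← 38.41 m/s
adjust_airspeed(-10.69): V ← 38.41 -10.69 = 27.72 m/s
final state: V = 27.72 m/s, rpm = 11010 → n = rpm/60 = 183.500000 rev/s
target J* = 0.4155; solve J* = V/(n·D) for n: n = V/(J*·D) = 27.72/(0.4155 × 3.376) = 19.761493 rev/s
rpm = 60·n = 1185.689599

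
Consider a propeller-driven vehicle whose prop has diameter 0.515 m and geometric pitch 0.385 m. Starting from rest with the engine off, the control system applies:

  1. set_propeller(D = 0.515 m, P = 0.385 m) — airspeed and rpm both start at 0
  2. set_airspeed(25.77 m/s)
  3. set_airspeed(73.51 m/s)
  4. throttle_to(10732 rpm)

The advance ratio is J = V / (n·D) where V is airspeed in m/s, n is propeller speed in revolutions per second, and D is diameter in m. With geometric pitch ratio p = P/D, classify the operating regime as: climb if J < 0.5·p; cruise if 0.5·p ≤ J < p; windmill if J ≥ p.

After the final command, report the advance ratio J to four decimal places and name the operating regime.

set_propeller: D = 0.515 m, P = 0.385 m (p = P/D = 0.747573); state ← (V=0, rpm=0)
set_airspeed(25.77): V ← 25.77 m/s
set_airspeed(73.51): V ← 73.51 m/s
throttle_to(10732): rpm ← 10732
final state: V = 73.51 m/s, rpm = 10732 → n = rpm/60 = 178.866667 rev/s
J = V / (n·D) = 73.51 / (178.866667 × 0.515) = 0.798013
regime bands: climb J<0.3738 | cruise [0.3738, 0.7476) | windmill J≥0.7476
J = 0.7980 → windmill

J = 0.7980, regime = windmill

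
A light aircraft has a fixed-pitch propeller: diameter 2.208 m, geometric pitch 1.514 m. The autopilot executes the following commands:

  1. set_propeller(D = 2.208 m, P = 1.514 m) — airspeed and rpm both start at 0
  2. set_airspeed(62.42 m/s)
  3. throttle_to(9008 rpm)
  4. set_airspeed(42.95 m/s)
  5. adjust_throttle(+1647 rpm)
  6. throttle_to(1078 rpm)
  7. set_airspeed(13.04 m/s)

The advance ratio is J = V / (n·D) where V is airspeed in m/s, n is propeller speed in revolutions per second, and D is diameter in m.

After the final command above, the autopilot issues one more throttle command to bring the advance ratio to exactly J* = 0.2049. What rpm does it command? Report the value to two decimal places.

set_propeller: D = 2.208 m, P = 1.514 m (p = P/D = 0.685688); state ← (V=0, rpm=0)
set_airspeed(62.42): V ← 62.42 m/s
throttle_to(9008): rpm ← 9008
set_airspeed(42.95): V ← 42.95 m/s
adjust_throttle(+1647): rpm ← 9008 +1647 = 10655
throttle_to(1078): rpm ← 1078
set_airspeed(13.04): V ← 13.04 m/s
final state: V = 13.04 m/s, rpm = 1078 → n = rpm/60 = 17.966667 rev/s
target J* = 0.2049; solve J* = V/(n·D) for n: n = V/(J*·D) = 13.04/(0.2049 × 2.208) = 28.822826 rev/s
rpm = 60·n = 1729.369576

rpm = 1729.37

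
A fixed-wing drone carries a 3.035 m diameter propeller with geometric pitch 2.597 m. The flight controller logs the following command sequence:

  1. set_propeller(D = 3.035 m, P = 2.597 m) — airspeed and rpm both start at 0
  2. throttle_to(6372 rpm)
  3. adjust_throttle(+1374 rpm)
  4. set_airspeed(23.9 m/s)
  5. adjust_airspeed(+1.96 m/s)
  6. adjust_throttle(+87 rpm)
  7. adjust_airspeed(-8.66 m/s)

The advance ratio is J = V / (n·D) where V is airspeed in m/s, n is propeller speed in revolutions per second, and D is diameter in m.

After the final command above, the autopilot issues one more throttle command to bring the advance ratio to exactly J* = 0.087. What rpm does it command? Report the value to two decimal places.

rpm = 3908.42

set_propeller: D = 3.035 m, P = 2.597 m (p = P/D = 0.855684); state ← (V=0, rpm=0)
throttle_to(6372): rpm ← 6372
adjust_throttle(+1374): rpm ← 6372 +1374 = 7746
set_airspeed(23.9): V ← 23.9 m/s
adjust_airspeed(+1.96): V ← 23.9 +1.96 = 25.86 m/s
adjust_throttle(+87): rpm ← 7746 +87 = 7833
adjust_airspeed(-8.66): V ← 25.86 -8.66 = 17.2 m/s
final state: V = 17.2 m/s, rpm = 7833 → n = rpm/60 = 130.550000 rev/s
target J* = 0.087; solve J* = V/(n·D) for n: n = V/(J*·D) = 17.2/(0.087 × 3.035) = 65.140412 rev/s
rpm = 60·n = 3908.424700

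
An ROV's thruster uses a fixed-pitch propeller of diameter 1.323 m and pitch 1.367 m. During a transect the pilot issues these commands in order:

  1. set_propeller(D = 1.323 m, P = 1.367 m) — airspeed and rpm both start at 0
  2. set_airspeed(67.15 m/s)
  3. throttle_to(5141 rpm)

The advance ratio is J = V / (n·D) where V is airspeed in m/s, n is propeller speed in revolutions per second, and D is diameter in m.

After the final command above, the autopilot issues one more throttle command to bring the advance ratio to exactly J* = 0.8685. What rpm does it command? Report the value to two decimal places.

rpm = 3506.45

set_propeller: D = 1.323 m, P = 1.367 m (p = P/D = 1.033258); state ← (V=0, rpm=0)
set_airspeed(67.15): V ← 67.15 m/s
throttle_to(5141): rpm ← 5141
final state: V = 67.15 m/s, rpm = 5141 → n = rpm/60 = 85.683333 rev/s
target J* = 0.8685; solve J* = V/(n·D) for n: n = V/(J*·D) = 67.15/(0.8685 × 1.323) = 58.440827 rev/s
rpm = 60·n = 3506.449596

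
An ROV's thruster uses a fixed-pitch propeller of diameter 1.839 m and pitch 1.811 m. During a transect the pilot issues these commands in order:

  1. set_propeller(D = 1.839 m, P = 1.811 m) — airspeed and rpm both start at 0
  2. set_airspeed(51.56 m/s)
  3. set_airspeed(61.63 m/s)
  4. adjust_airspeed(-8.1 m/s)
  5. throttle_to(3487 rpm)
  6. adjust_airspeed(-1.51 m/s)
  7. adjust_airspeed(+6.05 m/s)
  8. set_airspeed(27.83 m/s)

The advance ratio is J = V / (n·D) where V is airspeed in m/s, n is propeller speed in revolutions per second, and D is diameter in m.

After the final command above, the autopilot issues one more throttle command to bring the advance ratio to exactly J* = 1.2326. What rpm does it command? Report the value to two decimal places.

set_propeller: D = 1.839 m, P = 1.811 m (p = P/D = 0.984774); state ← (V=0, rpm=0)
set_airspeed(51.56): V ← 51.56 m/s
set_airspeed(61.63): V ← 61.63 m/s
adjust_airspeed(-8.1): V ← 61.63 -8.1 = 53.53 m/s
throttle_to(3487): rpm ← 3487
adjust_airspeed(-1.51): V ← 53.53 -1.51 = 52.02 m/s
adjust_airspeed(+6.05): V ← 52.02 +6.05 = 58.07 m/s
set_airspeed(27.83): V ← 27.83 m/s
final state: V = 27.83 m/s, rpm = 3487 → n = rpm/60 = 58.116667 rev/s
target J* = 1.2326; solve J* = V/(n·D) for n: n = V/(J*·D) = 27.83/(1.2326 × 1.839) = 12.277482 rev/s
rpm = 60·n = 736.648933

rpm = 736.65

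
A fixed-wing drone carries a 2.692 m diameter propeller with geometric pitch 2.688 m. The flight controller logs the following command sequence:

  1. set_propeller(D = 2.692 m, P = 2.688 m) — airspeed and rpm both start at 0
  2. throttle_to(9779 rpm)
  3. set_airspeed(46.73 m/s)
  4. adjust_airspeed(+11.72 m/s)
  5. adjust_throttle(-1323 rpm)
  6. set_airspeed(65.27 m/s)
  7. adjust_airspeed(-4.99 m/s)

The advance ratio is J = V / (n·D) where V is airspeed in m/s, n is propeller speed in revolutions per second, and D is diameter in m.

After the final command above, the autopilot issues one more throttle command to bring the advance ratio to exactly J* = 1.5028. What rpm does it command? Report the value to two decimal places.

set_propeller: D = 2.692 m, P = 2.688 m (p = P/D = 0.998514); state ← (V=0, rpm=0)
throttle_to(9779): rpm ← 9779
set_airspeed(46.73): V ← 46.73 m/s
adjust_airspeed(+11.72): V ← 46.73 +11.72 = 58.45 m/s
adjust_throttle(-1323): rpm ← 9779 -1323 = 8456
set_airspeed(65.27): V ← 65.27 m/s
adjust_airspeed(-4.99): V ← 65.27 -4.99 = 60.28 m/s
final state: V = 60.28 m/s, rpm = 8456 → n = rpm/60 = 140.933333 rev/s
target J* = 1.5028; solve J* = V/(n·D) for n: n = V/(J*·D) = 60.28/(1.5028 × 2.692) = 14.900368 rev/s
rpm = 60·n = 894.022095

rpm = 894.02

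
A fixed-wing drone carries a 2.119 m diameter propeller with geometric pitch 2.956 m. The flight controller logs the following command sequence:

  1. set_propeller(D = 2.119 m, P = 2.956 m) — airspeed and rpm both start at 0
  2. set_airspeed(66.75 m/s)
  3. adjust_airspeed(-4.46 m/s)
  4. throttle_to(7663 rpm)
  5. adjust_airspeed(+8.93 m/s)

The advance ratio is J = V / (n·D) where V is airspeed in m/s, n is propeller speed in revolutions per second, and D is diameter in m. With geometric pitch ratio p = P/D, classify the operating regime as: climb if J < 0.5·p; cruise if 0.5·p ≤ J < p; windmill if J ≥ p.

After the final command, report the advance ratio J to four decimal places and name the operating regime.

set_propeller: D = 2.119 m, P = 2.956 m (p = P/D = 1.394998); state ← (V=0, rpm=0)
set_airspeed(66.75): V ← 66.75 m/s
adjust_airspeed(-4.46): V ← 66.75 -4.46 = 62.29 m/s
throttle_to(7663): rpm ← 7663
adjust_airspeed(+8.93): V ← 62.29 +8.93 = 71.22 m/s
final state: V = 71.22 m/s, rpm = 7663 → n = rpm/60 = 127.716667 rev/s
J = V / (n·D) = 71.22 / (127.716667 × 2.119) = 0.263162
regime bands: climb J<0.6975 | cruise [0.6975, 1.3950) | windmill J≥1.3950
J = 0.2632 → climb

J = 0.2632, regime = climb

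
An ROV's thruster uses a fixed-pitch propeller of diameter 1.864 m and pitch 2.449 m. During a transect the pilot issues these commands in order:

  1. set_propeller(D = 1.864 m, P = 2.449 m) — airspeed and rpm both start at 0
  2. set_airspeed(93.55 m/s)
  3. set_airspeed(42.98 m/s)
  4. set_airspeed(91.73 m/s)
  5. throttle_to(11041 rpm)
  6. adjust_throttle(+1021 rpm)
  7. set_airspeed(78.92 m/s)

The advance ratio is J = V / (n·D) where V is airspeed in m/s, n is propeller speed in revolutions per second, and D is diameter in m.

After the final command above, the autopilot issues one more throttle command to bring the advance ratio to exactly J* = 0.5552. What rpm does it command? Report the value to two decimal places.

set_propeller: D = 1.864 m, P = 2.449 m (p = P/D = 1.313841); state ← (V=0, rpm=0)
set_airspeed(93.55): V ← 93.55 m/s
set_airspeed(42.98): V ← 42.98 m/s
set_airspeed(91.73): V ← 91.73 m/s
throttle_to(11041): rpm ← 11041
adjust_throttle(+1021): rpm ← 11041 +1021 = 12062
set_airspeed(78.92): V ← 78.92 m/s
final state: V = 78.92 m/s, rpm = 12062 → n = rpm/60 = 201.033333 rev/s
target J* = 0.5552; solve J* = V/(n·D) for n: n = V/(J*·D) = 78.92/(0.5552 × 1.864) = 76.259106 rev/s
rpm = 60·n = 4575.546375

rpm = 4575.55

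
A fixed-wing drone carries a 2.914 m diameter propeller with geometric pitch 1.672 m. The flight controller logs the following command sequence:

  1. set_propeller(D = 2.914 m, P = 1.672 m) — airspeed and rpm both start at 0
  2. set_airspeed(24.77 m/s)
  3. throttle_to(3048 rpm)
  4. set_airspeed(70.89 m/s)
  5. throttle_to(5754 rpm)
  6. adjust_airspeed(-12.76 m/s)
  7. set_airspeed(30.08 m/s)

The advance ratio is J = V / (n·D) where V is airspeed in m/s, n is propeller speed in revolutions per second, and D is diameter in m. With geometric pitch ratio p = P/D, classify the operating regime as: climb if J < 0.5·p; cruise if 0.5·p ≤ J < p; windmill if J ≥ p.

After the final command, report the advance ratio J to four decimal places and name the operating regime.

J = 0.1076, regime = climb

set_propeller: D = 2.914 m, P = 1.672 m (p = P/D = 0.573782); state ← (V=0, rpm=0)
set_airspeed(24.77): V ← 24.77 m/s
throttle_to(3048): rpm ← 3048
set_airspeed(70.89): V ← 70.89 m/s
throttle_to(5754): rpm ← 5754
adjust_airspeed(-12.76): V ← 70.89 -12.76 = 58.13 m/s
set_airspeed(30.08): V ← 30.08 m/s
final state: V = 30.08 m/s, rpm = 5754 → n = rpm/60 = 95.900000 rev/s
J = V / (n·D) = 30.08 / (95.900000 × 2.914) = 0.107639
regime bands: climb J<0.2869 | cruise [0.2869, 0.5738) | windmill J≥0.5738
J = 0.1076 → climb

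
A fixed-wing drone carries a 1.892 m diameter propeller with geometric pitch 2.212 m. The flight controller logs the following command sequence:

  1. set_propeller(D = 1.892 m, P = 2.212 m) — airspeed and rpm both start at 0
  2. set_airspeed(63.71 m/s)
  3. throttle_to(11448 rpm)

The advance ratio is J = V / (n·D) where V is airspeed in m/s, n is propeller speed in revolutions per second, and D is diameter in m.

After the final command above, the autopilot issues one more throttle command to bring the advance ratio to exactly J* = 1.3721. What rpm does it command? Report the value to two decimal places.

rpm = 1472.49

set_propeller: D = 1.892 m, P = 2.212 m (p = P/D = 1.169133); state ← (V=0, rpm=0)
set_airspeed(63.71): V ← 63.71 m/s
throttle_to(11448): rpm ← 11448
final state: V = 63.71 m/s, rpm = 11448 → n = rpm/60 = 190.800000 rev/s
target J* = 1.3721; solve J* = V/(n·D) for n: n = V/(J*·D) = 63.71/(1.3721 × 1.892) = 24.541478 rev/s
rpm = 60·n = 1472.488661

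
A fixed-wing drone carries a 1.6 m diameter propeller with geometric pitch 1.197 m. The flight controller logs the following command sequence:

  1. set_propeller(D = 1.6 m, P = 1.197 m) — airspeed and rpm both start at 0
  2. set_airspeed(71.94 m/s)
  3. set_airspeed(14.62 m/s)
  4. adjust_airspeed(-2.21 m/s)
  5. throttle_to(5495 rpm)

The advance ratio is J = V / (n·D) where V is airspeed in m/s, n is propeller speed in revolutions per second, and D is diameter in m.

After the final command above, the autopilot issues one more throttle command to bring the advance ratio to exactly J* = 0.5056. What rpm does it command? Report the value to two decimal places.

set_propeller: D = 1.6 m, P = 1.197 m (p = P/D = 0.748125); state ← (V=0, rpm=0)
set_airspeed(71.94): V ← 71.94 m/s
set_airspeed(14.62): V ← 14.62 m/s
adjust_airspeed(-2.21): V ← 14.62 -2.21 = 12.41 m/s
throttle_to(5495): rpm ← 5495
final state: V = 12.41 m/s, rpm = 5495 → n = rpm/60 = 91.583333 rev/s
target J* = 0.5056; solve J* = V/(n·D) for n: n = V/(J*·D) = 12.41/(0.5056 × 1.6) = 15.340684 rev/s
rpm = 60·n = 920.441060

rpm = 920.44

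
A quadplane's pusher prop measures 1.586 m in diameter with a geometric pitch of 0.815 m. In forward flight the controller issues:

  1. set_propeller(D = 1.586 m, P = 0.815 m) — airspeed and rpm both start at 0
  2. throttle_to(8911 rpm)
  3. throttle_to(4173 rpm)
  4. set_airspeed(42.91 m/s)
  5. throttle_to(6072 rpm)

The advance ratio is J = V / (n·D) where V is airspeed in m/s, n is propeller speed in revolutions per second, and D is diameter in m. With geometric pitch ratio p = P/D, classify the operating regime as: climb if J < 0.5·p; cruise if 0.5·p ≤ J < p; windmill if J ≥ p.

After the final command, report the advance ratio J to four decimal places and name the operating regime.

set_propeller: D = 1.586 m, P = 0.815 m (p = P/D = 0.513871); state ← (V=0, rpm=0)
throttle_to(8911): rpm ← 8911
throttle_to(4173): rpm ← 4173
set_airspeed(42.91): V ← 42.91 m/s
throttle_to(6072): rpm ← 6072
final state: V = 42.91 m/s, rpm = 6072 → n = rpm/60 = 101.200000 rev/s
J = V / (n·D) = 42.91 / (101.200000 × 1.586) = 0.267347
regime bands: climb J<0.2569 | cruise [0.2569, 0.5139) | windmill J≥0.5139
J = 0.2673 → cruise

J = 0.2673, regime = cruise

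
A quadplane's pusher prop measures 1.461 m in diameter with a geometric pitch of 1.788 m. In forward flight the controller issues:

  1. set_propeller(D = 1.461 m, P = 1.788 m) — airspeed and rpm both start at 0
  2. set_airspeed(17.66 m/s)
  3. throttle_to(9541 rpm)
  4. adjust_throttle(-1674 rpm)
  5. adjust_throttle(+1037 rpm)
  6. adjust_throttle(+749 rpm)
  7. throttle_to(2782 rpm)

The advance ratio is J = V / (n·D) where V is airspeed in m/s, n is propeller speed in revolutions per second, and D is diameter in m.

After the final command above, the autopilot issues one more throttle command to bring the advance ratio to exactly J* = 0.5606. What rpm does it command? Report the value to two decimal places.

rpm = 1293.72

set_propeller: D = 1.461 m, P = 1.788 m (p = P/D = 1.223819); state ← (V=0, rpm=0)
set_airspeed(17.66): V ← 17.66 m/s
throttle_to(9541): rpm ← 9541
adjust_throttle(-1674): rpm ← 9541 -1674 = 7867
adjust_throttle(+1037): rpm ← 7867 +1037 = 8904
adjust_throttle(+749): rpm ← 8904 +749 = 9653
throttle_to(2782): rpm ← 2782
final state: V = 17.66 m/s, rpm = 2782 → n = rpm/60 = 46.366667 rev/s
target J* = 0.5606; solve J* = V/(n·D) for n: n = V/(J*·D) = 17.66/(0.5606 × 1.461) = 21.561918 rev/s
rpm = 60·n = 1293.715079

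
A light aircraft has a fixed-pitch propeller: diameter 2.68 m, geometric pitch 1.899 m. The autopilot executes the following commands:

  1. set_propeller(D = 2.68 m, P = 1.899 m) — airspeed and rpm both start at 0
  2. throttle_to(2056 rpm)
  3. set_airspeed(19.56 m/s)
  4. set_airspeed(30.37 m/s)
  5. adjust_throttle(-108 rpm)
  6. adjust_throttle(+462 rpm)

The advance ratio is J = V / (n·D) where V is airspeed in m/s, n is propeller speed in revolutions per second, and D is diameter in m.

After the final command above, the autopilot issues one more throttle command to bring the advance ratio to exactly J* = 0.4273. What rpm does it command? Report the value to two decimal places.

rpm = 1591.21

set_propeller: D = 2.68 m, P = 1.899 m (p = P/D = 0.708582); state ← (V=0, rpm=0)
throttle_to(2056): rpm ← 2056
set_airspeed(19.56): V ← 19.56 m/s
set_airspeed(30.37): V ← 30.37 m/s
adjust_throttle(-108): rpm ← 2056 -108 = 1948
adjust_throttle(+462): rpm ← 1948 +462 = 2410
final state: V = 30.37 m/s, rpm = 2410 → n = rpm/60 = 40.166667 rev/s
target J* = 0.4273; solve J* = V/(n·D) for n: n = V/(J*·D) = 30.37/(0.4273 × 2.68) = 26.520219 rev/s
rpm = 60·n = 1591.213136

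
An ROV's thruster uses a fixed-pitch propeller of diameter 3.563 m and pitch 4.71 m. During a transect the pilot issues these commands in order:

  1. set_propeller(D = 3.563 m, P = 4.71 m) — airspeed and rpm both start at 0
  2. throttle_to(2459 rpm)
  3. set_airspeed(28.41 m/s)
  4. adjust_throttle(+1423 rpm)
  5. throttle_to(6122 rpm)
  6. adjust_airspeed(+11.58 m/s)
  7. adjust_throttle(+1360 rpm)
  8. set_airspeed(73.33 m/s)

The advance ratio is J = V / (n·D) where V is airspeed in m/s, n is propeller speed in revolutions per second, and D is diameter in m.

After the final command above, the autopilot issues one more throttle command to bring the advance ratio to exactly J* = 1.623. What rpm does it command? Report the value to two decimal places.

rpm = 760.85

set_propeller: D = 3.563 m, P = 4.71 m (p = P/D = 1.321920); state ← (V=0, rpm=0)
throttle_to(2459): rpm ← 2459
set_airspeed(28.41): V ← 28.41 m/s
adjust_throttle(+1423): rpm ← 2459 +1423 = 3882
throttle_to(6122): rpm ← 6122
adjust_airspeed(+11.58): V ← 28.41 +11.58 = 39.99 m/s
adjust_throttle(+1360): rpm ← 6122 +1360 = 7482
set_airspeed(73.33): V ← 73.33 m/s
final state: V = 73.33 m/s, rpm = 7482 → n = rpm/60 = 124.700000 rev/s
target J* = 1.623; solve J* = V/(n·D) for n: n = V/(J*·D) = 73.33/(1.623 × 3.563) = 12.680820 rev/s
rpm = 60·n = 760.849209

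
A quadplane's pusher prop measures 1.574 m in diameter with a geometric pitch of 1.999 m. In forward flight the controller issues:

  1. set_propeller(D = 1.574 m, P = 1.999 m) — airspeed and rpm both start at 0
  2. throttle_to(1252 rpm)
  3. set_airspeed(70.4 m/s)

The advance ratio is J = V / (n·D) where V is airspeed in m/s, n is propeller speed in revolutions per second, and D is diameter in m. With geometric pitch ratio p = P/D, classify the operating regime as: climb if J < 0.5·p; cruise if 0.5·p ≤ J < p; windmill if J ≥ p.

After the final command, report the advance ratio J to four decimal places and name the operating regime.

J = 2.1435, regime = windmill

set_propeller: D = 1.574 m, P = 1.999 m (p = P/D = 1.270013); state ← (V=0, rpm=0)
throttle_to(1252): rpm ← 1252
set_airspeed(70.4): V ← 70.4 m/s
final state: V = 70.4 m/s, rpm = 1252 → n = rpm/60 = 20.866667 rev/s
J = V / (n·D) = 70.4 / (20.866667 × 1.574) = 2.143457
regime bands: climb J<0.6350 | cruise [0.6350, 1.2700) | windmill J≥1.2700
J = 2.1435 → windmill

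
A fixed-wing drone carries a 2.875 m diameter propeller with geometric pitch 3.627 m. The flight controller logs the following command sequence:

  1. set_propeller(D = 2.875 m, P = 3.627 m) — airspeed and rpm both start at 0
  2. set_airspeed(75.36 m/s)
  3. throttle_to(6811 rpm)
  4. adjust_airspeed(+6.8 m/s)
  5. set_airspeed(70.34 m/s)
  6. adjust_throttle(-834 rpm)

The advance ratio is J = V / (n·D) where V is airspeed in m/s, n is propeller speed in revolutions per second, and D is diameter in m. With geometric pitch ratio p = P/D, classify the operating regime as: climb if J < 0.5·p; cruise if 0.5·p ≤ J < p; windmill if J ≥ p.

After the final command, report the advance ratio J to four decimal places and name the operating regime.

J = 0.2456, regime = climb

set_propeller: D = 2.875 m, P = 3.627 m (p = P/D = 1.261565); state ← (V=0, rpm=0)
set_airspeed(75.36): V ← 75.36 m/s
throttle_to(6811): rpm ← 6811
adjust_airspeed(+6.8): V ← 75.36 +6.8 = 82.16 m/s
set_airspeed(70.34): V ← 70.34 m/s
adjust_throttle(-834): rpm ← 6811 -834 = 5977
final state: V = 70.34 m/s, rpm = 5977 → n = rpm/60 = 99.616667 rev/s
J = V / (n·D) = 70.34 / (99.616667 × 2.875) = 0.245602
regime bands: climb J<0.6308 | cruise [0.6308, 1.2616) | windmill J≥1.2616
J = 0.2456 → climb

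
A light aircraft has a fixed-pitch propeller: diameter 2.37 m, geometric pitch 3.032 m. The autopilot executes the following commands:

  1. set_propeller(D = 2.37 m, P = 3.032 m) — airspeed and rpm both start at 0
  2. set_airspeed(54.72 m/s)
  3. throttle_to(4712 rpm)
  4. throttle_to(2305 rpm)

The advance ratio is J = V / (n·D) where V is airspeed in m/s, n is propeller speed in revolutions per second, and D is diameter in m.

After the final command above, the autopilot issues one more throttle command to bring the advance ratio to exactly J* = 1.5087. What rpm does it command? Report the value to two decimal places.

rpm = 918.22

set_propeller: D = 2.37 m, P = 3.032 m (p = P/D = 1.279325); state ← (V=0, rpm=0)
set_airspeed(54.72): V ← 54.72 m/s
throttle_to(4712): rpm ← 4712
throttle_to(2305): rpm ← 2305
final state: V = 54.72 m/s, rpm = 2305 → n = rpm/60 = 38.416667 rev/s
target J* = 1.5087; solve J* = V/(n·D) for n: n = V/(J*·D) = 54.72/(1.5087 × 2.37) = 15.303644 rev/s
rpm = 60·n = 918.218636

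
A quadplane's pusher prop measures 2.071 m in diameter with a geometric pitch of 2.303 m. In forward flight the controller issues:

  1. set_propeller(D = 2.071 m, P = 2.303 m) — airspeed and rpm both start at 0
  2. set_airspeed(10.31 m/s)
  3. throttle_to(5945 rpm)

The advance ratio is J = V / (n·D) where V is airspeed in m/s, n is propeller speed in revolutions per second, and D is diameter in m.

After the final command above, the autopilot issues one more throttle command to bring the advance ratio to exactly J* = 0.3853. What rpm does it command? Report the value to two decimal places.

rpm = 775.23

set_propeller: D = 2.071 m, P = 2.303 m (p = P/D = 1.112023); state ← (V=0, rpm=0)
set_airspeed(10.31): V ← 10.31 m/s
throttle_to(5945): rpm ← 5945
final state: V = 10.31 m/s, rpm = 5945 → n = rpm/60 = 99.083333 rev/s
target J* = 0.3853; solve J* = V/(n·D) for n: n = V/(J*·D) = 10.31/(0.3853 × 2.071) = 12.920507 rev/s
rpm = 60·n = 775.230423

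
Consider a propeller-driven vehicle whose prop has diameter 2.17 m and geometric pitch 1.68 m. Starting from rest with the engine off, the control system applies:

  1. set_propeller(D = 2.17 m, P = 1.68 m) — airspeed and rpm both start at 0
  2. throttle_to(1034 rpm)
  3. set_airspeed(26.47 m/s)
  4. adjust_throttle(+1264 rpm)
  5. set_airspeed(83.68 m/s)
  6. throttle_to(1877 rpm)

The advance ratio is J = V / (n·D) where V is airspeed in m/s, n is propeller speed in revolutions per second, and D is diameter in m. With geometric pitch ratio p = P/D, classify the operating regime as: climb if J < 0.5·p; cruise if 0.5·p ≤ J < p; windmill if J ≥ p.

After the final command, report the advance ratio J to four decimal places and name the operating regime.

set_propeller: D = 2.17 m, P = 1.68 m (p = P/D = 0.774194); state ← (V=0, rpm=0)
throttle_to(1034): rpm ← 1034
set_airspeed(26.47): V ← 26.47 m/s
adjust_throttle(+1264): rpm ← 1034 +1264 = 2298
set_airspeed(83.68): V ← 83.68 m/s
throttle_to(1877): rpm ← 1877
final state: V = 83.68 m/s, rpm = 1877 → n = rpm/60 = 31.283333 rev/s
J = V / (n·D) = 83.68 / (31.283333 × 2.17) = 1.232676
regime bands: climb J<0.3871 | cruise [0.3871, 0.7742) | windmill J≥0.7742
J = 1.2327 → windmill

J = 1.2327, regime = windmill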